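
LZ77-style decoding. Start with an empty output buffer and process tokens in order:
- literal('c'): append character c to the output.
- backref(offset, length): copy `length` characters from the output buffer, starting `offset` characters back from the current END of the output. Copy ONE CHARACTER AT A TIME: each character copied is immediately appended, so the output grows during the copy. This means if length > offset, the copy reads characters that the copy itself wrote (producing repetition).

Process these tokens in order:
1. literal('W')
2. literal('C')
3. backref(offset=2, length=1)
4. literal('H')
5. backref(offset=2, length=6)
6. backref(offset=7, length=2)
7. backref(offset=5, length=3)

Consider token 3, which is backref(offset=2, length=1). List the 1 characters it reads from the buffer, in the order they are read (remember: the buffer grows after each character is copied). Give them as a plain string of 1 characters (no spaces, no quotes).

Answer: W

Derivation:
Token 1: literal('W'). Output: "W"
Token 2: literal('C'). Output: "WC"
Token 3: backref(off=2, len=1). Buffer before: "WC" (len 2)
  byte 1: read out[0]='W', append. Buffer now: "WCW"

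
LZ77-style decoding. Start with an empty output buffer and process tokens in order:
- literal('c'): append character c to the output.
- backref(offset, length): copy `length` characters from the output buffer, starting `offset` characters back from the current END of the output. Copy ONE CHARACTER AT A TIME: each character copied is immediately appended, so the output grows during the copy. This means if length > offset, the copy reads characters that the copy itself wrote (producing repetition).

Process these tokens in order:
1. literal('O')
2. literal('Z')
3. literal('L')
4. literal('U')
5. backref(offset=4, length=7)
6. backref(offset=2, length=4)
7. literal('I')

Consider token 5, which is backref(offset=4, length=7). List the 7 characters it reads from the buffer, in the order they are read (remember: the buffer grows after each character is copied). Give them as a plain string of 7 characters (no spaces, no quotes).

Token 1: literal('O'). Output: "O"
Token 2: literal('Z'). Output: "OZ"
Token 3: literal('L'). Output: "OZL"
Token 4: literal('U'). Output: "OZLU"
Token 5: backref(off=4, len=7). Buffer before: "OZLU" (len 4)
  byte 1: read out[0]='O', append. Buffer now: "OZLUO"
  byte 2: read out[1]='Z', append. Buffer now: "OZLUOZ"
  byte 3: read out[2]='L', append. Buffer now: "OZLUOZL"
  byte 4: read out[3]='U', append. Buffer now: "OZLUOZLU"
  byte 5: read out[4]='O', append. Buffer now: "OZLUOZLUO"
  byte 6: read out[5]='Z', append. Buffer now: "OZLUOZLUOZ"
  byte 7: read out[6]='L', append. Buffer now: "OZLUOZLUOZL"

Answer: OZLUOZL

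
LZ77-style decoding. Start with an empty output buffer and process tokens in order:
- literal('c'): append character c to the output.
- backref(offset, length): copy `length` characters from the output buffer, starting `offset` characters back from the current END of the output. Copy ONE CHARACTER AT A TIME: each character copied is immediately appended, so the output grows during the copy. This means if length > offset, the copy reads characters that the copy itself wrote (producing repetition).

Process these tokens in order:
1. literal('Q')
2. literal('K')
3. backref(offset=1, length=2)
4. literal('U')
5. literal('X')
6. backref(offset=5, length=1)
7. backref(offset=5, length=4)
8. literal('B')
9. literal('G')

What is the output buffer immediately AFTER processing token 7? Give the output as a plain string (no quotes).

Answer: QKKKUXKKKUX

Derivation:
Token 1: literal('Q'). Output: "Q"
Token 2: literal('K'). Output: "QK"
Token 3: backref(off=1, len=2) (overlapping!). Copied 'KK' from pos 1. Output: "QKKK"
Token 4: literal('U'). Output: "QKKKU"
Token 5: literal('X'). Output: "QKKKUX"
Token 6: backref(off=5, len=1). Copied 'K' from pos 1. Output: "QKKKUXK"
Token 7: backref(off=5, len=4). Copied 'KKUX' from pos 2. Output: "QKKKUXKKKUX"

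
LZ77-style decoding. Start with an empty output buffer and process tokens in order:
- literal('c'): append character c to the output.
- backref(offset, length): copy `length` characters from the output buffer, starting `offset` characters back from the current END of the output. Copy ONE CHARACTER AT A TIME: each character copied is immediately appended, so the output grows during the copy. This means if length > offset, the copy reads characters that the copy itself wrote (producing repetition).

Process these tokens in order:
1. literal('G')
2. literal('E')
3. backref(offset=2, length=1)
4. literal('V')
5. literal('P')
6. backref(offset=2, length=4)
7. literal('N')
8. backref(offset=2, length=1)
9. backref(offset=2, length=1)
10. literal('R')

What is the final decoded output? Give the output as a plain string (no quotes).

Answer: GEGVPVPVPNPNR

Derivation:
Token 1: literal('G'). Output: "G"
Token 2: literal('E'). Output: "GE"
Token 3: backref(off=2, len=1). Copied 'G' from pos 0. Output: "GEG"
Token 4: literal('V'). Output: "GEGV"
Token 5: literal('P'). Output: "GEGVP"
Token 6: backref(off=2, len=4) (overlapping!). Copied 'VPVP' from pos 3. Output: "GEGVPVPVP"
Token 7: literal('N'). Output: "GEGVPVPVPN"
Token 8: backref(off=2, len=1). Copied 'P' from pos 8. Output: "GEGVPVPVPNP"
Token 9: backref(off=2, len=1). Copied 'N' from pos 9. Output: "GEGVPVPVPNPN"
Token 10: literal('R'). Output: "GEGVPVPVPNPNR"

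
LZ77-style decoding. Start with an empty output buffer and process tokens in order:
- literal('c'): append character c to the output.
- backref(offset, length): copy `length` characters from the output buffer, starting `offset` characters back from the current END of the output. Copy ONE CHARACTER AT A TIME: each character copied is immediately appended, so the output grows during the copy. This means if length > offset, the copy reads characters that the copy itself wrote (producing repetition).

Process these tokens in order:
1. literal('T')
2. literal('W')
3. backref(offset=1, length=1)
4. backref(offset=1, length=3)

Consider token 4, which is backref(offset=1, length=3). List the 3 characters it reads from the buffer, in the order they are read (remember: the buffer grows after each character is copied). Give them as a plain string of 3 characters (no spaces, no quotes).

Answer: WWW

Derivation:
Token 1: literal('T'). Output: "T"
Token 2: literal('W'). Output: "TW"
Token 3: backref(off=1, len=1). Copied 'W' from pos 1. Output: "TWW"
Token 4: backref(off=1, len=3). Buffer before: "TWW" (len 3)
  byte 1: read out[2]='W', append. Buffer now: "TWWW"
  byte 2: read out[3]='W', append. Buffer now: "TWWWW"
  byte 3: read out[4]='W', append. Buffer now: "TWWWWW"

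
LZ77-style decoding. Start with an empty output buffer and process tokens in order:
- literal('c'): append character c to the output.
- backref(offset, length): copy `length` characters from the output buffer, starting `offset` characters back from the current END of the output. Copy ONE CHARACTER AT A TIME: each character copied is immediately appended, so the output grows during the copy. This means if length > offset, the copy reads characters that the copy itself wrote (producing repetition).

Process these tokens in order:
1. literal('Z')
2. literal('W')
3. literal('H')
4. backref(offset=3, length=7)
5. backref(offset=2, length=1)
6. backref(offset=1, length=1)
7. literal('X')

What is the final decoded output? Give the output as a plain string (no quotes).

Answer: ZWHZWHZWHZHHX

Derivation:
Token 1: literal('Z'). Output: "Z"
Token 2: literal('W'). Output: "ZW"
Token 3: literal('H'). Output: "ZWH"
Token 4: backref(off=3, len=7) (overlapping!). Copied 'ZWHZWHZ' from pos 0. Output: "ZWHZWHZWHZ"
Token 5: backref(off=2, len=1). Copied 'H' from pos 8. Output: "ZWHZWHZWHZH"
Token 6: backref(off=1, len=1). Copied 'H' from pos 10. Output: "ZWHZWHZWHZHH"
Token 7: literal('X'). Output: "ZWHZWHZWHZHHX"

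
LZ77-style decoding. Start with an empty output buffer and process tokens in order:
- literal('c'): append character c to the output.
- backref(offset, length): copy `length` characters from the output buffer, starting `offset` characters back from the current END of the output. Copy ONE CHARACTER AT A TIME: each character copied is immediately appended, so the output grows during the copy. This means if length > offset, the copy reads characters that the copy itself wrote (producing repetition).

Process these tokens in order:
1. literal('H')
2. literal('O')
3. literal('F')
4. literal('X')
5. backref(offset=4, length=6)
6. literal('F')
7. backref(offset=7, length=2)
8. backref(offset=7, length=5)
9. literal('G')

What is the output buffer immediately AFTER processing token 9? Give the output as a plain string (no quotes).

Answer: HOFXHOFXHOFHOFXHOFG

Derivation:
Token 1: literal('H'). Output: "H"
Token 2: literal('O'). Output: "HO"
Token 3: literal('F'). Output: "HOF"
Token 4: literal('X'). Output: "HOFX"
Token 5: backref(off=4, len=6) (overlapping!). Copied 'HOFXHO' from pos 0. Output: "HOFXHOFXHO"
Token 6: literal('F'). Output: "HOFXHOFXHOF"
Token 7: backref(off=7, len=2). Copied 'HO' from pos 4. Output: "HOFXHOFXHOFHO"
Token 8: backref(off=7, len=5). Copied 'FXHOF' from pos 6. Output: "HOFXHOFXHOFHOFXHOF"
Token 9: literal('G'). Output: "HOFXHOFXHOFHOFXHOFG"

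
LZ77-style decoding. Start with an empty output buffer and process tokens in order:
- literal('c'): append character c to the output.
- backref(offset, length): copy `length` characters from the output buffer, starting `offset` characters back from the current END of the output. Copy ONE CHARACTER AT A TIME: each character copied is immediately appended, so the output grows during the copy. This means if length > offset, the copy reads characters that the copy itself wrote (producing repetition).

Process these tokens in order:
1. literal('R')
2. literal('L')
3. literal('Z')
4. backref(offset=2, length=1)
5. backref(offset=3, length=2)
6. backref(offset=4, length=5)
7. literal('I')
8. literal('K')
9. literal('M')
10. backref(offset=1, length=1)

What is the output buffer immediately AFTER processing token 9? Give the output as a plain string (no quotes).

Token 1: literal('R'). Output: "R"
Token 2: literal('L'). Output: "RL"
Token 3: literal('Z'). Output: "RLZ"
Token 4: backref(off=2, len=1). Copied 'L' from pos 1. Output: "RLZL"
Token 5: backref(off=3, len=2). Copied 'LZ' from pos 1. Output: "RLZLLZ"
Token 6: backref(off=4, len=5) (overlapping!). Copied 'ZLLZZ' from pos 2. Output: "RLZLLZZLLZZ"
Token 7: literal('I'). Output: "RLZLLZZLLZZI"
Token 8: literal('K'). Output: "RLZLLZZLLZZIK"
Token 9: literal('M'). Output: "RLZLLZZLLZZIKM"

Answer: RLZLLZZLLZZIKM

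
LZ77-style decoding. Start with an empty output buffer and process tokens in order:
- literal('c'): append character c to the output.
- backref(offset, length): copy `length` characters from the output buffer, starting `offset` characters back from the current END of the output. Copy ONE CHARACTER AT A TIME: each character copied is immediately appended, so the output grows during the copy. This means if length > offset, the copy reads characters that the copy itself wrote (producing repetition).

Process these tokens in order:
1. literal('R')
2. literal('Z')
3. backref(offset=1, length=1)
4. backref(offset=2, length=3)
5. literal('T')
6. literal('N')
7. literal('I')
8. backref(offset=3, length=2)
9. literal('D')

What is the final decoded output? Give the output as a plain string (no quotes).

Token 1: literal('R'). Output: "R"
Token 2: literal('Z'). Output: "RZ"
Token 3: backref(off=1, len=1). Copied 'Z' from pos 1. Output: "RZZ"
Token 4: backref(off=2, len=3) (overlapping!). Copied 'ZZZ' from pos 1. Output: "RZZZZZ"
Token 5: literal('T'). Output: "RZZZZZT"
Token 6: literal('N'). Output: "RZZZZZTN"
Token 7: literal('I'). Output: "RZZZZZTNI"
Token 8: backref(off=3, len=2). Copied 'TN' from pos 6. Output: "RZZZZZTNITN"
Token 9: literal('D'). Output: "RZZZZZTNITND"

Answer: RZZZZZTNITND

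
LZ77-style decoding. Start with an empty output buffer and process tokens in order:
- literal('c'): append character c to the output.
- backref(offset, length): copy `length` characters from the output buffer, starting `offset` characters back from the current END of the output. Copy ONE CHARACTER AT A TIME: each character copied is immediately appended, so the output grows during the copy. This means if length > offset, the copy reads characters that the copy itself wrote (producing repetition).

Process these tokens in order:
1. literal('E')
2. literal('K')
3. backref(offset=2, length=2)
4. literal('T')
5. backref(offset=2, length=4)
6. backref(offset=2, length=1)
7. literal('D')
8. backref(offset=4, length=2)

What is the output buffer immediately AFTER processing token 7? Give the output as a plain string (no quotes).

Token 1: literal('E'). Output: "E"
Token 2: literal('K'). Output: "EK"
Token 3: backref(off=2, len=2). Copied 'EK' from pos 0. Output: "EKEK"
Token 4: literal('T'). Output: "EKEKT"
Token 5: backref(off=2, len=4) (overlapping!). Copied 'KTKT' from pos 3. Output: "EKEKTKTKT"
Token 6: backref(off=2, len=1). Copied 'K' from pos 7. Output: "EKEKTKTKTK"
Token 7: literal('D'). Output: "EKEKTKTKTKD"

Answer: EKEKTKTKTKD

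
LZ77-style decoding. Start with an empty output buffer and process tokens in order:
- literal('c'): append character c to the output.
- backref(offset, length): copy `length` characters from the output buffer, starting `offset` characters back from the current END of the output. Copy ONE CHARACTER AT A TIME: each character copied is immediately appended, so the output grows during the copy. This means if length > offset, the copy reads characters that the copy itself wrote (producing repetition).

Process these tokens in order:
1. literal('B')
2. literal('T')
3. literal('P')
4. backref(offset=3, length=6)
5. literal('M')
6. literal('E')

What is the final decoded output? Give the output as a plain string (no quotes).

Answer: BTPBTPBTPME

Derivation:
Token 1: literal('B'). Output: "B"
Token 2: literal('T'). Output: "BT"
Token 3: literal('P'). Output: "BTP"
Token 4: backref(off=3, len=6) (overlapping!). Copied 'BTPBTP' from pos 0. Output: "BTPBTPBTP"
Token 5: literal('M'). Output: "BTPBTPBTPM"
Token 6: literal('E'). Output: "BTPBTPBTPME"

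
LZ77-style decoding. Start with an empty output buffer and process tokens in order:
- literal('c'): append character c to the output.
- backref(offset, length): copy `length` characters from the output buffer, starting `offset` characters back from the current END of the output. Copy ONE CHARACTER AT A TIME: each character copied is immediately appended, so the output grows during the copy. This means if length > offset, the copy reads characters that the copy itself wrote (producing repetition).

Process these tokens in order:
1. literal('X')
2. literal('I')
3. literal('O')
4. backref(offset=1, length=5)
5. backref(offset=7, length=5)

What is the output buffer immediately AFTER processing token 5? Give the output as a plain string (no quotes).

Token 1: literal('X'). Output: "X"
Token 2: literal('I'). Output: "XI"
Token 3: literal('O'). Output: "XIO"
Token 4: backref(off=1, len=5) (overlapping!). Copied 'OOOOO' from pos 2. Output: "XIOOOOOO"
Token 5: backref(off=7, len=5). Copied 'IOOOO' from pos 1. Output: "XIOOOOOOIOOOO"

Answer: XIOOOOOOIOOOO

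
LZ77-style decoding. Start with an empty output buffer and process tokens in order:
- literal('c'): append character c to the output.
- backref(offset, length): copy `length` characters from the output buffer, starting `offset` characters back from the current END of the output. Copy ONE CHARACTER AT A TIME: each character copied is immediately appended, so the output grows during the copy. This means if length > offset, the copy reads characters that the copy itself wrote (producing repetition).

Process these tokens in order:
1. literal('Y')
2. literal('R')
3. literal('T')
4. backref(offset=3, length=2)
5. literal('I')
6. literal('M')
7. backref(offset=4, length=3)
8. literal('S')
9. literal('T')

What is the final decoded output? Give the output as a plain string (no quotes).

Token 1: literal('Y'). Output: "Y"
Token 2: literal('R'). Output: "YR"
Token 3: literal('T'). Output: "YRT"
Token 4: backref(off=3, len=2). Copied 'YR' from pos 0. Output: "YRTYR"
Token 5: literal('I'). Output: "YRTYRI"
Token 6: literal('M'). Output: "YRTYRIM"
Token 7: backref(off=4, len=3). Copied 'YRI' from pos 3. Output: "YRTYRIMYRI"
Token 8: literal('S'). Output: "YRTYRIMYRIS"
Token 9: literal('T'). Output: "YRTYRIMYRIST"

Answer: YRTYRIMYRIST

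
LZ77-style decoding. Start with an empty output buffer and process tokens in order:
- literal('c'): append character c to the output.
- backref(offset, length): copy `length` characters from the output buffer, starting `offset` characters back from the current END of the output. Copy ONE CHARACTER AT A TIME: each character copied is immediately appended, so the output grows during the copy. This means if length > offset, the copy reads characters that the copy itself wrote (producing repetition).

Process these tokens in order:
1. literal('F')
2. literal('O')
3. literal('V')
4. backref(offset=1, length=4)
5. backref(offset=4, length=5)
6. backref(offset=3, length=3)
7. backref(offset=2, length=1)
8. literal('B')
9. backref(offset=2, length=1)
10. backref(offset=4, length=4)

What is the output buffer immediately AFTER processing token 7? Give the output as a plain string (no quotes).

Answer: FOVVVVVVVVVVVVVV

Derivation:
Token 1: literal('F'). Output: "F"
Token 2: literal('O'). Output: "FO"
Token 3: literal('V'). Output: "FOV"
Token 4: backref(off=1, len=4) (overlapping!). Copied 'VVVV' from pos 2. Output: "FOVVVVV"
Token 5: backref(off=4, len=5) (overlapping!). Copied 'VVVVV' from pos 3. Output: "FOVVVVVVVVVV"
Token 6: backref(off=3, len=3). Copied 'VVV' from pos 9. Output: "FOVVVVVVVVVVVVV"
Token 7: backref(off=2, len=1). Copied 'V' from pos 13. Output: "FOVVVVVVVVVVVVVV"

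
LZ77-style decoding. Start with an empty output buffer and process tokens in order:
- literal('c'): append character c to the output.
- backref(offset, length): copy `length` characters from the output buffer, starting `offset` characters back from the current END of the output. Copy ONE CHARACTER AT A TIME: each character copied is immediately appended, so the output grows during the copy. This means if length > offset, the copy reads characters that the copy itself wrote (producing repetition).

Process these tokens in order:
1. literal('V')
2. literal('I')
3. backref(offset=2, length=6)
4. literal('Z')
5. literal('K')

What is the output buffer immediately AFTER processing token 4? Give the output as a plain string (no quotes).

Answer: VIVIVIVIZ

Derivation:
Token 1: literal('V'). Output: "V"
Token 2: literal('I'). Output: "VI"
Token 3: backref(off=2, len=6) (overlapping!). Copied 'VIVIVI' from pos 0. Output: "VIVIVIVI"
Token 4: literal('Z'). Output: "VIVIVIVIZ"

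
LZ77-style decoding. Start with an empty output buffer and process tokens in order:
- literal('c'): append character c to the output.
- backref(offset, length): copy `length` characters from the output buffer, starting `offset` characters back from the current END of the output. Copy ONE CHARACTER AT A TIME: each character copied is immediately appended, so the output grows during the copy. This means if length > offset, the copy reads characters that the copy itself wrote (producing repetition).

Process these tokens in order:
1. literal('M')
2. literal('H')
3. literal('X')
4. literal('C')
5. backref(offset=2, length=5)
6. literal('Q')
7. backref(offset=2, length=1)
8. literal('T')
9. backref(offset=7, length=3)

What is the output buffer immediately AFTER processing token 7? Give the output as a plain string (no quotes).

Token 1: literal('M'). Output: "M"
Token 2: literal('H'). Output: "MH"
Token 3: literal('X'). Output: "MHX"
Token 4: literal('C'). Output: "MHXC"
Token 5: backref(off=2, len=5) (overlapping!). Copied 'XCXCX' from pos 2. Output: "MHXCXCXCX"
Token 6: literal('Q'). Output: "MHXCXCXCXQ"
Token 7: backref(off=2, len=1). Copied 'X' from pos 8. Output: "MHXCXCXCXQX"

Answer: MHXCXCXCXQX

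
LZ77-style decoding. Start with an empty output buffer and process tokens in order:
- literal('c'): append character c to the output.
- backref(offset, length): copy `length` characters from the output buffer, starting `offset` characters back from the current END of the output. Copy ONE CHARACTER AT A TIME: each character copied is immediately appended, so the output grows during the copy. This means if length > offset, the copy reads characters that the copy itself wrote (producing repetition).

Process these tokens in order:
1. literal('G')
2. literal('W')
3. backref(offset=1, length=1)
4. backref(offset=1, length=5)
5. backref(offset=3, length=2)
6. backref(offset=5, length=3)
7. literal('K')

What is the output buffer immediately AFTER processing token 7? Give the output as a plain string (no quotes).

Answer: GWWWWWWWWWWWWK

Derivation:
Token 1: literal('G'). Output: "G"
Token 2: literal('W'). Output: "GW"
Token 3: backref(off=1, len=1). Copied 'W' from pos 1. Output: "GWW"
Token 4: backref(off=1, len=5) (overlapping!). Copied 'WWWWW' from pos 2. Output: "GWWWWWWW"
Token 5: backref(off=3, len=2). Copied 'WW' from pos 5. Output: "GWWWWWWWWW"
Token 6: backref(off=5, len=3). Copied 'WWW' from pos 5. Output: "GWWWWWWWWWWWW"
Token 7: literal('K'). Output: "GWWWWWWWWWWWWK"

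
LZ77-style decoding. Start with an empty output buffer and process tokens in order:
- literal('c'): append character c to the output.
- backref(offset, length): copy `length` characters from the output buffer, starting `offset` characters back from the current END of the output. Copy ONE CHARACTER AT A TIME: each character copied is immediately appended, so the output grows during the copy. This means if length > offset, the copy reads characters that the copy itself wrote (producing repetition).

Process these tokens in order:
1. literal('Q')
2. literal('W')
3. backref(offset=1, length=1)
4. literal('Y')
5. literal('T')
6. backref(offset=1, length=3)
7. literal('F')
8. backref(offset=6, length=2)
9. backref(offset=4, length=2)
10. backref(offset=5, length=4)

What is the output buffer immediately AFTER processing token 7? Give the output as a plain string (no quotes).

Token 1: literal('Q'). Output: "Q"
Token 2: literal('W'). Output: "QW"
Token 3: backref(off=1, len=1). Copied 'W' from pos 1. Output: "QWW"
Token 4: literal('Y'). Output: "QWWY"
Token 5: literal('T'). Output: "QWWYT"
Token 6: backref(off=1, len=3) (overlapping!). Copied 'TTT' from pos 4. Output: "QWWYTTTT"
Token 7: literal('F'). Output: "QWWYTTTTF"

Answer: QWWYTTTTF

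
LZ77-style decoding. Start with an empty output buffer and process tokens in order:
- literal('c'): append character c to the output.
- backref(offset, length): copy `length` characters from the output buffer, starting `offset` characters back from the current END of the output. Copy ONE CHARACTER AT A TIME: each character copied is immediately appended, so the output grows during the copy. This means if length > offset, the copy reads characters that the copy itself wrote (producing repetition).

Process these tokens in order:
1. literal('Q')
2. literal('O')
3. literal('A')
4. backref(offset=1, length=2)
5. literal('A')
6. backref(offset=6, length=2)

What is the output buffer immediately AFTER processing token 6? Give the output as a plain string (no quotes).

Token 1: literal('Q'). Output: "Q"
Token 2: literal('O'). Output: "QO"
Token 3: literal('A'). Output: "QOA"
Token 4: backref(off=1, len=2) (overlapping!). Copied 'AA' from pos 2. Output: "QOAAA"
Token 5: literal('A'). Output: "QOAAAA"
Token 6: backref(off=6, len=2). Copied 'QO' from pos 0. Output: "QOAAAAQO"

Answer: QOAAAAQO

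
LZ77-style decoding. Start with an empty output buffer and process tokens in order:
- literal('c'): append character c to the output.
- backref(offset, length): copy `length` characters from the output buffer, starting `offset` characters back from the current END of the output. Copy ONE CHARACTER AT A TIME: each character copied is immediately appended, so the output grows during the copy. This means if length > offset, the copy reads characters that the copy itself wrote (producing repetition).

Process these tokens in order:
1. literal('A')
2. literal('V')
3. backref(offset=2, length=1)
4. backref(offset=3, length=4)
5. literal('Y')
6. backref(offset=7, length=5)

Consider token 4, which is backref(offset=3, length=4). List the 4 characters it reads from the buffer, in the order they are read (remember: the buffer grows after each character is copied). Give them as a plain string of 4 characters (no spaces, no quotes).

Answer: AVAA

Derivation:
Token 1: literal('A'). Output: "A"
Token 2: literal('V'). Output: "AV"
Token 3: backref(off=2, len=1). Copied 'A' from pos 0. Output: "AVA"
Token 4: backref(off=3, len=4). Buffer before: "AVA" (len 3)
  byte 1: read out[0]='A', append. Buffer now: "AVAA"
  byte 2: read out[1]='V', append. Buffer now: "AVAAV"
  byte 3: read out[2]='A', append. Buffer now: "AVAAVA"
  byte 4: read out[3]='A', append. Buffer now: "AVAAVAA"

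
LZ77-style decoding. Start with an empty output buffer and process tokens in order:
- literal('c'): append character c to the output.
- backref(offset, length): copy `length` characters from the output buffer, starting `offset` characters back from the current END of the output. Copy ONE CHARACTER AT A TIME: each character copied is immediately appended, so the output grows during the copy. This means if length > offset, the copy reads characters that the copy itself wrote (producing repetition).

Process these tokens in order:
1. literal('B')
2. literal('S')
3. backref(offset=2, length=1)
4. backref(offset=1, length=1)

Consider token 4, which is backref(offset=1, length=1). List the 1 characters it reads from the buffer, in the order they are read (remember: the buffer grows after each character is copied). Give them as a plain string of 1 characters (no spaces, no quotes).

Token 1: literal('B'). Output: "B"
Token 2: literal('S'). Output: "BS"
Token 3: backref(off=2, len=1). Copied 'B' from pos 0. Output: "BSB"
Token 4: backref(off=1, len=1). Buffer before: "BSB" (len 3)
  byte 1: read out[2]='B', append. Buffer now: "BSBB"

Answer: B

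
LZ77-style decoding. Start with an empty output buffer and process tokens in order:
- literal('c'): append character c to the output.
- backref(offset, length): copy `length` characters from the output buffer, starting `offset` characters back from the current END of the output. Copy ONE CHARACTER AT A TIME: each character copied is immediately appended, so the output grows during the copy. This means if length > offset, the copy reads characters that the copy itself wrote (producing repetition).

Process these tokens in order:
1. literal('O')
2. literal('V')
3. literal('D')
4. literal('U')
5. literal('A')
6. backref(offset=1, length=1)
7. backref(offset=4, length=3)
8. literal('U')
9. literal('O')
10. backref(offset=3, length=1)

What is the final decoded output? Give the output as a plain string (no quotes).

Token 1: literal('O'). Output: "O"
Token 2: literal('V'). Output: "OV"
Token 3: literal('D'). Output: "OVD"
Token 4: literal('U'). Output: "OVDU"
Token 5: literal('A'). Output: "OVDUA"
Token 6: backref(off=1, len=1). Copied 'A' from pos 4. Output: "OVDUAA"
Token 7: backref(off=4, len=3). Copied 'DUA' from pos 2. Output: "OVDUAADUA"
Token 8: literal('U'). Output: "OVDUAADUAU"
Token 9: literal('O'). Output: "OVDUAADUAUO"
Token 10: backref(off=3, len=1). Copied 'A' from pos 8. Output: "OVDUAADUAUOA"

Answer: OVDUAADUAUOA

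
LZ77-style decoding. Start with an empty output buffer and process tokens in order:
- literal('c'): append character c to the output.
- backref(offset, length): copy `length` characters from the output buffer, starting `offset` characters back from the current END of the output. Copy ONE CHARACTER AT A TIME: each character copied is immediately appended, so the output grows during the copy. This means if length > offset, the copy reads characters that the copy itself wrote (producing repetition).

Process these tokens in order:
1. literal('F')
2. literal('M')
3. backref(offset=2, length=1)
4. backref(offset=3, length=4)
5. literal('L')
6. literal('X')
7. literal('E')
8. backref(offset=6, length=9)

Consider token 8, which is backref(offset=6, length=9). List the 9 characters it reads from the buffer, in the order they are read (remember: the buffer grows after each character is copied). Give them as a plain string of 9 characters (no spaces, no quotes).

Token 1: literal('F'). Output: "F"
Token 2: literal('M'). Output: "FM"
Token 3: backref(off=2, len=1). Copied 'F' from pos 0. Output: "FMF"
Token 4: backref(off=3, len=4) (overlapping!). Copied 'FMFF' from pos 0. Output: "FMFFMFF"
Token 5: literal('L'). Output: "FMFFMFFL"
Token 6: literal('X'). Output: "FMFFMFFLX"
Token 7: literal('E'). Output: "FMFFMFFLXE"
Token 8: backref(off=6, len=9). Buffer before: "FMFFMFFLXE" (len 10)
  byte 1: read out[4]='M', append. Buffer now: "FMFFMFFLXEM"
  byte 2: read out[5]='F', append. Buffer now: "FMFFMFFLXEMF"
  byte 3: read out[6]='F', append. Buffer now: "FMFFMFFLXEMFF"
  byte 4: read out[7]='L', append. Buffer now: "FMFFMFFLXEMFFL"
  byte 5: read out[8]='X', append. Buffer now: "FMFFMFFLXEMFFLX"
  byte 6: read out[9]='E', append. Buffer now: "FMFFMFFLXEMFFLXE"
  byte 7: read out[10]='M', append. Buffer now: "FMFFMFFLXEMFFLXEM"
  byte 8: read out[11]='F', append. Buffer now: "FMFFMFFLXEMFFLXEMF"
  byte 9: read out[12]='F', append. Buffer now: "FMFFMFFLXEMFFLXEMFF"

Answer: MFFLXEMFF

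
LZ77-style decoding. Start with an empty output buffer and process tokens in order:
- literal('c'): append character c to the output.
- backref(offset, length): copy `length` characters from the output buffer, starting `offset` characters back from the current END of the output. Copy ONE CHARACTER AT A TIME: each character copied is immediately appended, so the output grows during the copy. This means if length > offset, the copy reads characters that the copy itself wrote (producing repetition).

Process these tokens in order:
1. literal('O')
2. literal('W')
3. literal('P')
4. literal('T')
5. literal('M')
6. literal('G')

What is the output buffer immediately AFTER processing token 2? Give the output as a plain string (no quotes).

Answer: OW

Derivation:
Token 1: literal('O'). Output: "O"
Token 2: literal('W'). Output: "OW"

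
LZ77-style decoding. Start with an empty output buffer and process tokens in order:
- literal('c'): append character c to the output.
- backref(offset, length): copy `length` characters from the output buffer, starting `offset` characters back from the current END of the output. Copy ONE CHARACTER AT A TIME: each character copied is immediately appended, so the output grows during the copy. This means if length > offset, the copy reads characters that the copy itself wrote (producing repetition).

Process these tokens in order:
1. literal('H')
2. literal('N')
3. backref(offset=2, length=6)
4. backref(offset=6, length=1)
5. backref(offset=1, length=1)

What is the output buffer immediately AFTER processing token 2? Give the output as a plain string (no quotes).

Token 1: literal('H'). Output: "H"
Token 2: literal('N'). Output: "HN"

Answer: HN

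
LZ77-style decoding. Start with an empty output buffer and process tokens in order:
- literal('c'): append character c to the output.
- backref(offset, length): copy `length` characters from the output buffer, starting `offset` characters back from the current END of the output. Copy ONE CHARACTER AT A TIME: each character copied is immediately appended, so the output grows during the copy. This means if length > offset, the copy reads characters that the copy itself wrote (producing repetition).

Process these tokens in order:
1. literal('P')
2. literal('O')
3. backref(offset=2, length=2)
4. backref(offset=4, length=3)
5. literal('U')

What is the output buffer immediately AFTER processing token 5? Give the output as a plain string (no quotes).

Token 1: literal('P'). Output: "P"
Token 2: literal('O'). Output: "PO"
Token 3: backref(off=2, len=2). Copied 'PO' from pos 0. Output: "POPO"
Token 4: backref(off=4, len=3). Copied 'POP' from pos 0. Output: "POPOPOP"
Token 5: literal('U'). Output: "POPOPOPU"

Answer: POPOPOPU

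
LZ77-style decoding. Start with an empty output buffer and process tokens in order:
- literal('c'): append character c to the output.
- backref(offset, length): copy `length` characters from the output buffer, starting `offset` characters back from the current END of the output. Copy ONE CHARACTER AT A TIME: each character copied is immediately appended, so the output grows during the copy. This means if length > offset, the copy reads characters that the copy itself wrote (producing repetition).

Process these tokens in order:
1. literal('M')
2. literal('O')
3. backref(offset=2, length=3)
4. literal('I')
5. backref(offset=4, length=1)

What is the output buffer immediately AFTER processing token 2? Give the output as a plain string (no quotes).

Token 1: literal('M'). Output: "M"
Token 2: literal('O'). Output: "MO"

Answer: MO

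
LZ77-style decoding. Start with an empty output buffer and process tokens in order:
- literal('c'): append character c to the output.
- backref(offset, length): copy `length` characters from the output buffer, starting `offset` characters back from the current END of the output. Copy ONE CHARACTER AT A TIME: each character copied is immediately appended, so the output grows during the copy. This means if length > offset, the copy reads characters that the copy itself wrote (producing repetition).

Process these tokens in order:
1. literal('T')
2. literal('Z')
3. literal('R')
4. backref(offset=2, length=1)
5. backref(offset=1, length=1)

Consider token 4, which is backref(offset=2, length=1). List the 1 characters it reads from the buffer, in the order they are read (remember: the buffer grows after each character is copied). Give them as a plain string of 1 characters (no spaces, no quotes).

Token 1: literal('T'). Output: "T"
Token 2: literal('Z'). Output: "TZ"
Token 3: literal('R'). Output: "TZR"
Token 4: backref(off=2, len=1). Buffer before: "TZR" (len 3)
  byte 1: read out[1]='Z', append. Buffer now: "TZRZ"

Answer: Z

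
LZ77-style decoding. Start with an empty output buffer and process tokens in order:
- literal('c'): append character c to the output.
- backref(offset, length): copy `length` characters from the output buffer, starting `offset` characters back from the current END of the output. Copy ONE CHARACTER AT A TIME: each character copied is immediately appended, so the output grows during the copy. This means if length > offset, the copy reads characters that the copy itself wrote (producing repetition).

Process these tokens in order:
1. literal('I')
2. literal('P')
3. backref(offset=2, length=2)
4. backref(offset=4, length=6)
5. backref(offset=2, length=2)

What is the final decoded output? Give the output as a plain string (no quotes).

Answer: IPIPIPIPIPIP

Derivation:
Token 1: literal('I'). Output: "I"
Token 2: literal('P'). Output: "IP"
Token 3: backref(off=2, len=2). Copied 'IP' from pos 0. Output: "IPIP"
Token 4: backref(off=4, len=6) (overlapping!). Copied 'IPIPIP' from pos 0. Output: "IPIPIPIPIP"
Token 5: backref(off=2, len=2). Copied 'IP' from pos 8. Output: "IPIPIPIPIPIP"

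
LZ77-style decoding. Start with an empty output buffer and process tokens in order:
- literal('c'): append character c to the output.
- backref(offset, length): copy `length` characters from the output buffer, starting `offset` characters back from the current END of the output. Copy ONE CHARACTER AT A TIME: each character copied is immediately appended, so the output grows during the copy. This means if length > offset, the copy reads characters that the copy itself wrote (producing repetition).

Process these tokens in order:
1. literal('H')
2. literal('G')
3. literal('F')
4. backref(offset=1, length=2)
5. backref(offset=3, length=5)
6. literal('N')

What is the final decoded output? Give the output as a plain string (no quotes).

Answer: HGFFFFFFFFN

Derivation:
Token 1: literal('H'). Output: "H"
Token 2: literal('G'). Output: "HG"
Token 3: literal('F'). Output: "HGF"
Token 4: backref(off=1, len=2) (overlapping!). Copied 'FF' from pos 2. Output: "HGFFF"
Token 5: backref(off=3, len=5) (overlapping!). Copied 'FFFFF' from pos 2. Output: "HGFFFFFFFF"
Token 6: literal('N'). Output: "HGFFFFFFFFN"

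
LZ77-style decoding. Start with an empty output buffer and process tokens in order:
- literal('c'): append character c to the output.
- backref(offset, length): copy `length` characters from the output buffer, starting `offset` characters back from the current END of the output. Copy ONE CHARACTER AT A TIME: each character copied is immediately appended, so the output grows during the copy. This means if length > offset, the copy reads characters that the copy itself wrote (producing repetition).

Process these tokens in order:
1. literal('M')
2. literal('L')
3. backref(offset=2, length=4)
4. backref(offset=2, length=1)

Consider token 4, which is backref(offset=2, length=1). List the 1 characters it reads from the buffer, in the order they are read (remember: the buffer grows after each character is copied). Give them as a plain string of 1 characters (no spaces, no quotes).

Answer: M

Derivation:
Token 1: literal('M'). Output: "M"
Token 2: literal('L'). Output: "ML"
Token 3: backref(off=2, len=4) (overlapping!). Copied 'MLML' from pos 0. Output: "MLMLML"
Token 4: backref(off=2, len=1). Buffer before: "MLMLML" (len 6)
  byte 1: read out[4]='M', append. Buffer now: "MLMLMLM"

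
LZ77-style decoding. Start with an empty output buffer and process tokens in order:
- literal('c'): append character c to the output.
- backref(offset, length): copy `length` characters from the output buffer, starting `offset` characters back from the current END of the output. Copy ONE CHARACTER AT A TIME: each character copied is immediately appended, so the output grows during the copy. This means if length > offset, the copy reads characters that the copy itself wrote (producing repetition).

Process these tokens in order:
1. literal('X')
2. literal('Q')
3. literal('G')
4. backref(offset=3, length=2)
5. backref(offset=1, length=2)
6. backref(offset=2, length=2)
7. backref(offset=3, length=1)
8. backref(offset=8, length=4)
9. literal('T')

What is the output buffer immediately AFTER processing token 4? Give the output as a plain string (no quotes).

Answer: XQGXQ

Derivation:
Token 1: literal('X'). Output: "X"
Token 2: literal('Q'). Output: "XQ"
Token 3: literal('G'). Output: "XQG"
Token 4: backref(off=3, len=2). Copied 'XQ' from pos 0. Output: "XQGXQ"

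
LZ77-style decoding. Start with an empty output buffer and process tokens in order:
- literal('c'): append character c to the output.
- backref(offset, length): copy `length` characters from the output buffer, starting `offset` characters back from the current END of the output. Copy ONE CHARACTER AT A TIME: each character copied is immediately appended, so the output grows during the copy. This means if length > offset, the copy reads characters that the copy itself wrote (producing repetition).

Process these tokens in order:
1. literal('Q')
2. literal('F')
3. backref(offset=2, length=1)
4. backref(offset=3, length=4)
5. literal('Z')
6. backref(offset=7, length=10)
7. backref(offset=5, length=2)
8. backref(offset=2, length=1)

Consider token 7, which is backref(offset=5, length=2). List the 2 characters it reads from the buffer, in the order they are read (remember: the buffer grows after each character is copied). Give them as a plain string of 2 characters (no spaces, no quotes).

Answer: QZ

Derivation:
Token 1: literal('Q'). Output: "Q"
Token 2: literal('F'). Output: "QF"
Token 3: backref(off=2, len=1). Copied 'Q' from pos 0. Output: "QFQ"
Token 4: backref(off=3, len=4) (overlapping!). Copied 'QFQQ' from pos 0. Output: "QFQQFQQ"
Token 5: literal('Z'). Output: "QFQQFQQZ"
Token 6: backref(off=7, len=10) (overlapping!). Copied 'FQQFQQZFQQ' from pos 1. Output: "QFQQFQQZFQQFQQZFQQ"
Token 7: backref(off=5, len=2). Buffer before: "QFQQFQQZFQQFQQZFQQ" (len 18)
  byte 1: read out[13]='Q', append. Buffer now: "QFQQFQQZFQQFQQZFQQQ"
  byte 2: read out[14]='Z', append. Buffer now: "QFQQFQQZFQQFQQZFQQQZ"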